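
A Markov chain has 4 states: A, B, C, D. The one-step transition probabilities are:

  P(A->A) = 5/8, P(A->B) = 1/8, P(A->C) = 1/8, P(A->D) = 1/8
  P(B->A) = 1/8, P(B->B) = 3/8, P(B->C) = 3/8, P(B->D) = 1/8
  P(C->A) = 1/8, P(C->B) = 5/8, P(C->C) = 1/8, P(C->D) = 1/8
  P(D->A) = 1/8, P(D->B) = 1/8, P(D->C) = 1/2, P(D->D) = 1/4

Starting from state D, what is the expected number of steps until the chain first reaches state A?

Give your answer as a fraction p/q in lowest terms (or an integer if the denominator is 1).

Answer: 8

Derivation:
Let h_i = expected steps to first reach A from state i.
Boundary: h_A = 0.
First-step equations for the other states:
  h_B = 1 + 1/8*h_A + 3/8*h_B + 3/8*h_C + 1/8*h_D
  h_C = 1 + 1/8*h_A + 5/8*h_B + 1/8*h_C + 1/8*h_D
  h_D = 1 + 1/8*h_A + 1/8*h_B + 1/2*h_C + 1/4*h_D

Substituting h_A = 0 and rearranging gives the linear system (I - Q) h = 1:
  [5/8, -3/8, -1/8] . (h_B, h_C, h_D) = 1
  [-5/8, 7/8, -1/8] . (h_B, h_C, h_D) = 1
  [-1/8, -1/2, 3/4] . (h_B, h_C, h_D) = 1

Solving yields:
  h_B = 8
  h_C = 8
  h_D = 8

Starting state is D, so the expected hitting time is h_D = 8.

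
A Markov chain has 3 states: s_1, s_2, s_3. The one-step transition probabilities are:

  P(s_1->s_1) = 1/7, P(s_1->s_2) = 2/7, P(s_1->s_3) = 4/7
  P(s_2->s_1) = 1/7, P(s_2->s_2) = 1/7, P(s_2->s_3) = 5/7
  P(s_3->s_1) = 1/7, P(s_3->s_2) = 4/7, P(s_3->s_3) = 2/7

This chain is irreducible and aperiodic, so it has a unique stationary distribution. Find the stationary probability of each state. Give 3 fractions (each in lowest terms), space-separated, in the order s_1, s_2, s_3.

The stationary distribution satisfies pi = pi * P, i.e.:
  pi_s_1 = 1/7*pi_s_1 + 1/7*pi_s_2 + 1/7*pi_s_3
  pi_s_2 = 2/7*pi_s_1 + 1/7*pi_s_2 + 4/7*pi_s_3
  pi_s_3 = 4/7*pi_s_1 + 5/7*pi_s_2 + 2/7*pi_s_3
with normalization: pi_s_1 + pi_s_2 + pi_s_3 = 1.

Using the first 2 balance equations plus normalization, the linear system A*pi = b is:
  [-6/7, 1/7, 1/7] . pi = 0
  [2/7, -6/7, 4/7] . pi = 0
  [1, 1, 1] . pi = 1

Solving yields:
  pi_s_1 = 1/7
  pi_s_2 = 13/35
  pi_s_3 = 17/35

Verification (pi * P):
  1/7*1/7 + 13/35*1/7 + 17/35*1/7 = 1/7 = pi_s_1  (ok)
  1/7*2/7 + 13/35*1/7 + 17/35*4/7 = 13/35 = pi_s_2  (ok)
  1/7*4/7 + 13/35*5/7 + 17/35*2/7 = 17/35 = pi_s_3  (ok)

Answer: 1/7 13/35 17/35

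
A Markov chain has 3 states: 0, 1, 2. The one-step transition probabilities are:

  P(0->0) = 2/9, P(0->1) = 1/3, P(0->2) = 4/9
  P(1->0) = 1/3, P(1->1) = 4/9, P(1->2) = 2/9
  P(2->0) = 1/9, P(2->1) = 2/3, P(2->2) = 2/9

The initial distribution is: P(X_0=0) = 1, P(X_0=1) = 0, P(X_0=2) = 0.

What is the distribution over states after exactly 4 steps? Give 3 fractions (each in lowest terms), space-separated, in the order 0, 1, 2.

Answer: 1613/6561 1042/2187 1822/6561

Derivation:
Propagating the distribution step by step (d_{t+1} = d_t * P):
d_0 = (0=1, 1=0, 2=0)
  d_1[0] = 1*2/9 + 0*1/3 + 0*1/9 = 2/9
  d_1[1] = 1*1/3 + 0*4/9 + 0*2/3 = 1/3
  d_1[2] = 1*4/9 + 0*2/9 + 0*2/9 = 4/9
d_1 = (0=2/9, 1=1/3, 2=4/9)
  d_2[0] = 2/9*2/9 + 1/3*1/3 + 4/9*1/9 = 17/81
  d_2[1] = 2/9*1/3 + 1/3*4/9 + 4/9*2/3 = 14/27
  d_2[2] = 2/9*4/9 + 1/3*2/9 + 4/9*2/9 = 22/81
d_2 = (0=17/81, 1=14/27, 2=22/81)
  d_3[0] = 17/81*2/9 + 14/27*1/3 + 22/81*1/9 = 182/729
  d_3[1] = 17/81*1/3 + 14/27*4/9 + 22/81*2/3 = 13/27
  d_3[2] = 17/81*4/9 + 14/27*2/9 + 22/81*2/9 = 196/729
d_3 = (0=182/729, 1=13/27, 2=196/729)
  d_4[0] = 182/729*2/9 + 13/27*1/3 + 196/729*1/9 = 1613/6561
  d_4[1] = 182/729*1/3 + 13/27*4/9 + 196/729*2/3 = 1042/2187
  d_4[2] = 182/729*4/9 + 13/27*2/9 + 196/729*2/9 = 1822/6561
d_4 = (0=1613/6561, 1=1042/2187, 2=1822/6561)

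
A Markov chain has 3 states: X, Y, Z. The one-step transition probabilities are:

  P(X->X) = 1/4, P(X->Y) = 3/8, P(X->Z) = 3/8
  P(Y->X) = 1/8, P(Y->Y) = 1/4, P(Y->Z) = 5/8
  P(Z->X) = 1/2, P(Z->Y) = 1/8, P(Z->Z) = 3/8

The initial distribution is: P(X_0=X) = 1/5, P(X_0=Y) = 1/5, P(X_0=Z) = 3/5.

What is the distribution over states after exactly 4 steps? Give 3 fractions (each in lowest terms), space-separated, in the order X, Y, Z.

Answer: 3371/10240 2419/10240 445/1024

Derivation:
Propagating the distribution step by step (d_{t+1} = d_t * P):
d_0 = (X=1/5, Y=1/5, Z=3/5)
  d_1[X] = 1/5*1/4 + 1/5*1/8 + 3/5*1/2 = 3/8
  d_1[Y] = 1/5*3/8 + 1/5*1/4 + 3/5*1/8 = 1/5
  d_1[Z] = 1/5*3/8 + 1/5*5/8 + 3/5*3/8 = 17/40
d_1 = (X=3/8, Y=1/5, Z=17/40)
  d_2[X] = 3/8*1/4 + 1/5*1/8 + 17/40*1/2 = 53/160
  d_2[Y] = 3/8*3/8 + 1/5*1/4 + 17/40*1/8 = 39/160
  d_2[Z] = 3/8*3/8 + 1/5*5/8 + 17/40*3/8 = 17/40
d_2 = (X=53/160, Y=39/160, Z=17/40)
  d_3[X] = 53/160*1/4 + 39/160*1/8 + 17/40*1/2 = 417/1280
  d_3[Y] = 53/160*3/8 + 39/160*1/4 + 17/40*1/8 = 61/256
  d_3[Z] = 53/160*3/8 + 39/160*5/8 + 17/40*3/8 = 279/640
d_3 = (X=417/1280, Y=61/256, Z=279/640)
  d_4[X] = 417/1280*1/4 + 61/256*1/8 + 279/640*1/2 = 3371/10240
  d_4[Y] = 417/1280*3/8 + 61/256*1/4 + 279/640*1/8 = 2419/10240
  d_4[Z] = 417/1280*3/8 + 61/256*5/8 + 279/640*3/8 = 445/1024
d_4 = (X=3371/10240, Y=2419/10240, Z=445/1024)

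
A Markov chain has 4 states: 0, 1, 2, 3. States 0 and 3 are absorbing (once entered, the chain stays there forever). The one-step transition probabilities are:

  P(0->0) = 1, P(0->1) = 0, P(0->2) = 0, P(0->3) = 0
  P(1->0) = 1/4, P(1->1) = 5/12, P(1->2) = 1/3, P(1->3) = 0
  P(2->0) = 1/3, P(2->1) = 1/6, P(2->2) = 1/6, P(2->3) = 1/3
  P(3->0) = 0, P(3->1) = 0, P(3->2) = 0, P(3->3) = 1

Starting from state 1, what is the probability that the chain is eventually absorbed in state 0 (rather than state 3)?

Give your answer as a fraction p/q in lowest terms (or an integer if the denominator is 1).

Answer: 23/31

Derivation:
Let a_i = P(absorbed in 0 | start in state i).
Boundary conditions: a_0 = 1, a_3 = 0.
For each transient state i, a_i = sum_j P(i->j) * a_j:
  a_1 = 1/4*a_0 + 5/12*a_1 + 1/3*a_2 + 0*a_3
  a_2 = 1/3*a_0 + 1/6*a_1 + 1/6*a_2 + 1/3*a_3

Substituting a_0 = 1 and a_3 = 0, rearrange to (I - Q) a = r where r[i] = P(i -> 0):
  [7/12, -1/3] . (a_1, a_2) = 1/4
  [-1/6, 5/6] . (a_1, a_2) = 1/3

Solving yields:
  a_1 = 23/31
  a_2 = 17/31

Starting state is 1, so the absorption probability is a_1 = 23/31.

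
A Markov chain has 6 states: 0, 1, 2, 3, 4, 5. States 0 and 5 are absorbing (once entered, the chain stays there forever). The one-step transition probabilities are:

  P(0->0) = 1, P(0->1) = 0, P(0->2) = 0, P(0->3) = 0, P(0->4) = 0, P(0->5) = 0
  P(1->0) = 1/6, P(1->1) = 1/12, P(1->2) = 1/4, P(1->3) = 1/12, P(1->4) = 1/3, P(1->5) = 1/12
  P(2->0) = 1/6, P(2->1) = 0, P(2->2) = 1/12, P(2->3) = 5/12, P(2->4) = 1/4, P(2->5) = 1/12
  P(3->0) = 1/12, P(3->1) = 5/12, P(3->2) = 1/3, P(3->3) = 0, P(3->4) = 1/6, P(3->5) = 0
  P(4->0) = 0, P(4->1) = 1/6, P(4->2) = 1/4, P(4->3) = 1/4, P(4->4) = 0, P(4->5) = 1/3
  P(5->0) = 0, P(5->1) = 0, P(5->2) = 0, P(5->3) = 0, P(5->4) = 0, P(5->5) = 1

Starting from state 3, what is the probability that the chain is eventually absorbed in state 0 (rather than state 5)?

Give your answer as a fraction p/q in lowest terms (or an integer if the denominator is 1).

Let a_i = P(absorbed in 0 | start in state i).
Boundary conditions: a_0 = 1, a_5 = 0.
For each transient state i, a_i = sum_j P(i->j) * a_j:
  a_1 = 1/6*a_0 + 1/12*a_1 + 1/4*a_2 + 1/12*a_3 + 1/3*a_4 + 1/12*a_5
  a_2 = 1/6*a_0 + 0*a_1 + 1/12*a_2 + 5/12*a_3 + 1/4*a_4 + 1/12*a_5
  a_3 = 1/12*a_0 + 5/12*a_1 + 1/3*a_2 + 0*a_3 + 1/6*a_4 + 0*a_5
  a_4 = 0*a_0 + 1/6*a_1 + 1/4*a_2 + 1/4*a_3 + 0*a_4 + 1/3*a_5

Substituting a_0 = 1 and a_5 = 0, rearrange to (I - Q) a = r where r[i] = P(i -> 0):
  [11/12, -1/4, -1/12, -1/3] . (a_1, a_2, a_3, a_4) = 1/6
  [0, 11/12, -5/12, -1/4] . (a_1, a_2, a_3, a_4) = 1/6
  [-5/12, -1/3, 1, -1/6] . (a_1, a_2, a_3, a_4) = 1/12
  [-1/6, -1/4, -1/4, 1] . (a_1, a_2, a_3, a_4) = 0

Solving yields:
  a_1 = 2025/4147
  a_2 = 4195/8294
  a_3 = 4241/8294
  a_4 = 48/143

Starting state is 3, so the absorption probability is a_3 = 4241/8294.

Answer: 4241/8294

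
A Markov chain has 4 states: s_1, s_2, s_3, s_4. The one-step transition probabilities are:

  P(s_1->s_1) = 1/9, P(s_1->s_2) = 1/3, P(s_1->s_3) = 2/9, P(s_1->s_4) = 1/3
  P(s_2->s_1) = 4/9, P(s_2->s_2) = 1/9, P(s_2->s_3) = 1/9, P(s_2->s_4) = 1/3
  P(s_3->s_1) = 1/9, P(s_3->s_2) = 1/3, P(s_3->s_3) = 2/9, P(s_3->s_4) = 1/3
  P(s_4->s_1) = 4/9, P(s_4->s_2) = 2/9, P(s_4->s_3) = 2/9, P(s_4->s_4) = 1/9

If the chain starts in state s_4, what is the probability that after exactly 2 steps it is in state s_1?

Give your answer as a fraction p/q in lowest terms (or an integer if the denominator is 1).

Computing P^2 by repeated multiplication:
P^1 =
  s_1: [1/9, 1/3, 2/9, 1/3]
  s_2: [4/9, 1/9, 1/9, 1/3]
  s_3: [1/9, 1/3, 2/9, 1/3]
  s_4: [4/9, 2/9, 2/9, 1/9]
P^2 =
  s_1: [1/3, 2/9, 5/27, 7/27]
  s_2: [7/27, 22/81, 17/81, 7/27]
  s_3: [1/3, 2/9, 5/27, 7/27]
  s_4: [2/9, 22/81, 16/81, 25/81]

(P^2)[s_4 -> s_1] = 2/9

Answer: 2/9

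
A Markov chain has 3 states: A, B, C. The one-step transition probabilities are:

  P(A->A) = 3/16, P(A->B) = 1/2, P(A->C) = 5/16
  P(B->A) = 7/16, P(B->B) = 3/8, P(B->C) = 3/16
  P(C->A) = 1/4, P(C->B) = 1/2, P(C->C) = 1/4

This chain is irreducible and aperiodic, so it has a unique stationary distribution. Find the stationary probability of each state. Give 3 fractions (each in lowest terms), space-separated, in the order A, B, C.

The stationary distribution satisfies pi = pi * P, i.e.:
  pi_A = 3/16*pi_A + 7/16*pi_B + 1/4*pi_C
  pi_B = 1/2*pi_A + 3/8*pi_B + 1/2*pi_C
  pi_C = 5/16*pi_A + 3/16*pi_B + 1/4*pi_C
with normalization: pi_A + pi_B + pi_C = 1.

Using the first 2 balance equations plus normalization, the linear system A*pi = b is:
  [-13/16, 7/16, 1/4] . pi = 0
  [1/2, -5/8, 1/2] . pi = 0
  [1, 1, 1] . pi = 1

Solving yields:
  pi_A = 16/51
  pi_B = 4/9
  pi_C = 37/153

Verification (pi * P):
  16/51*3/16 + 4/9*7/16 + 37/153*1/4 = 16/51 = pi_A  (ok)
  16/51*1/2 + 4/9*3/8 + 37/153*1/2 = 4/9 = pi_B  (ok)
  16/51*5/16 + 4/9*3/16 + 37/153*1/4 = 37/153 = pi_C  (ok)

Answer: 16/51 4/9 37/153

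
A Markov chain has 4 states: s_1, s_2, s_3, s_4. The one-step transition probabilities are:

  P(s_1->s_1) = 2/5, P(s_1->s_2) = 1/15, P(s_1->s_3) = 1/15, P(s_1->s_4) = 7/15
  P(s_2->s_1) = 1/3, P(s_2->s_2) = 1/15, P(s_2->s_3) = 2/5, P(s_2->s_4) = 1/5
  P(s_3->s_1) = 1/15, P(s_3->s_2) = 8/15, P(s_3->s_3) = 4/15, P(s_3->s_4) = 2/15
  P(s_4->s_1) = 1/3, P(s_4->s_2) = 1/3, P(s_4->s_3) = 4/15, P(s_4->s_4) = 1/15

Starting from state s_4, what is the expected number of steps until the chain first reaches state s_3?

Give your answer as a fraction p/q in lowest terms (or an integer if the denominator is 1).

Let h_i = expected steps to first reach s_3 from state i.
Boundary: h_s_3 = 0.
First-step equations for the other states:
  h_s_1 = 1 + 2/5*h_s_1 + 1/15*h_s_2 + 1/15*h_s_3 + 7/15*h_s_4
  h_s_2 = 1 + 1/3*h_s_1 + 1/15*h_s_2 + 2/5*h_s_3 + 1/5*h_s_4
  h_s_4 = 1 + 1/3*h_s_1 + 1/3*h_s_2 + 4/15*h_s_3 + 1/15*h_s_4

Substituting h_s_3 = 0 and rearranging gives the linear system (I - Q) h = 1:
  [3/5, -1/15, -7/15] . (h_s_1, h_s_2, h_s_4) = 1
  [-1/3, 14/15, -1/5] . (h_s_1, h_s_2, h_s_4) = 1
  [-1/3, -1/3, 14/15] . (h_s_1, h_s_2, h_s_4) = 1

Solving yields:
  h_s_1 = 1655/293
  h_s_2 = 1190/293
  h_s_4 = 1330/293

Starting state is s_4, so the expected hitting time is h_s_4 = 1330/293.

Answer: 1330/293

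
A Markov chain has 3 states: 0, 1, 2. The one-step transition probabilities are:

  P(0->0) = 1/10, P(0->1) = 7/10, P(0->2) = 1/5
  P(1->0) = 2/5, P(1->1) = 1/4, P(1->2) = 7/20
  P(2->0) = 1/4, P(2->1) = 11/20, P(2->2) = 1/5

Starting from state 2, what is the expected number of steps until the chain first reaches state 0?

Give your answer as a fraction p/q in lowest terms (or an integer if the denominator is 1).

Let h_i = expected steps to first reach 0 from state i.
Boundary: h_0 = 0.
First-step equations for the other states:
  h_1 = 1 + 2/5*h_0 + 1/4*h_1 + 7/20*h_2
  h_2 = 1 + 1/4*h_0 + 11/20*h_1 + 1/5*h_2

Substituting h_0 = 0 and rearranging gives the linear system (I - Q) h = 1:
  [3/4, -7/20] . (h_1, h_2) = 1
  [-11/20, 4/5] . (h_1, h_2) = 1

Solving yields:
  h_1 = 460/163
  h_2 = 520/163

Starting state is 2, so the expected hitting time is h_2 = 520/163.

Answer: 520/163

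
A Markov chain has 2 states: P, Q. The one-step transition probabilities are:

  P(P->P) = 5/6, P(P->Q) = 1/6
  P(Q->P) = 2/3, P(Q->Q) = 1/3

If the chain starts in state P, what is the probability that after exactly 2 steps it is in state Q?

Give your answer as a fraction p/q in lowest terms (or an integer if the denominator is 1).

Computing P^2 by repeated multiplication:
P^1 =
  P: [5/6, 1/6]
  Q: [2/3, 1/3]
P^2 =
  P: [29/36, 7/36]
  Q: [7/9, 2/9]

(P^2)[P -> Q] = 7/36

Answer: 7/36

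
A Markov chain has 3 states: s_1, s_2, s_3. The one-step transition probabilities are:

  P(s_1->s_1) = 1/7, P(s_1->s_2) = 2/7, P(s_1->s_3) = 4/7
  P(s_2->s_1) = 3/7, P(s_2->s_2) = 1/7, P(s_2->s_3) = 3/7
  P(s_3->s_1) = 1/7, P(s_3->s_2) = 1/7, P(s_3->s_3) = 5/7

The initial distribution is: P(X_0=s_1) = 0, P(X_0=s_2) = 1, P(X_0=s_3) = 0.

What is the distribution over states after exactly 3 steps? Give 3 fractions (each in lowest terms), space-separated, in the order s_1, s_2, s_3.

Propagating the distribution step by step (d_{t+1} = d_t * P):
d_0 = (s_1=0, s_2=1, s_3=0)
  d_1[s_1] = 0*1/7 + 1*3/7 + 0*1/7 = 3/7
  d_1[s_2] = 0*2/7 + 1*1/7 + 0*1/7 = 1/7
  d_1[s_3] = 0*4/7 + 1*3/7 + 0*5/7 = 3/7
d_1 = (s_1=3/7, s_2=1/7, s_3=3/7)
  d_2[s_1] = 3/7*1/7 + 1/7*3/7 + 3/7*1/7 = 9/49
  d_2[s_2] = 3/7*2/7 + 1/7*1/7 + 3/7*1/7 = 10/49
  d_2[s_3] = 3/7*4/7 + 1/7*3/7 + 3/7*5/7 = 30/49
d_2 = (s_1=9/49, s_2=10/49, s_3=30/49)
  d_3[s_1] = 9/49*1/7 + 10/49*3/7 + 30/49*1/7 = 69/343
  d_3[s_2] = 9/49*2/7 + 10/49*1/7 + 30/49*1/7 = 58/343
  d_3[s_3] = 9/49*4/7 + 10/49*3/7 + 30/49*5/7 = 216/343
d_3 = (s_1=69/343, s_2=58/343, s_3=216/343)

Answer: 69/343 58/343 216/343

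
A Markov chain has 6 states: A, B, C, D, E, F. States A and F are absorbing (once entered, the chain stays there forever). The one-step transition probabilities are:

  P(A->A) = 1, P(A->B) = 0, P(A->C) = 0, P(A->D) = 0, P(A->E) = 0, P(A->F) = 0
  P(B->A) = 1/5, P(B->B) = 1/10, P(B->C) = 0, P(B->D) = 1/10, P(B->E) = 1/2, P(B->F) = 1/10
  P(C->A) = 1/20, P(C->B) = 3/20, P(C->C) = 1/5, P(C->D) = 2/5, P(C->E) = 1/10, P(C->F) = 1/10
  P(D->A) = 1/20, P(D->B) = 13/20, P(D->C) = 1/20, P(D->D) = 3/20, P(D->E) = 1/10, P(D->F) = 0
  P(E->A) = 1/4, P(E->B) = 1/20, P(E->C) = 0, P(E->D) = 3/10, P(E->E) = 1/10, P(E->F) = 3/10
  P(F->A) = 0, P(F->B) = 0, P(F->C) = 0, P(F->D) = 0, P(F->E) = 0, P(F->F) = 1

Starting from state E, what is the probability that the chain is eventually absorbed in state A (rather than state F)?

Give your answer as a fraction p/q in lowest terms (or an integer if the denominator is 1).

Let a_i = P(absorbed in A | start in state i).
Boundary conditions: a_A = 1, a_F = 0.
For each transient state i, a_i = sum_j P(i->j) * a_j:
  a_B = 1/5*a_A + 1/10*a_B + 0*a_C + 1/10*a_D + 1/2*a_E + 1/10*a_F
  a_C = 1/20*a_A + 3/20*a_B + 1/5*a_C + 2/5*a_D + 1/10*a_E + 1/10*a_F
  a_D = 1/20*a_A + 13/20*a_B + 1/20*a_C + 3/20*a_D + 1/10*a_E + 0*a_F
  a_E = 1/4*a_A + 1/20*a_B + 0*a_C + 3/10*a_D + 1/10*a_E + 3/10*a_F

Substituting a_A = 1 and a_F = 0, rearrange to (I - Q) a = r where r[i] = P(i -> A):
  [9/10, 0, -1/10, -1/2] . (a_B, a_C, a_D, a_E) = 1/5
  [-3/20, 4/5, -2/5, -1/10] . (a_B, a_C, a_D, a_E) = 1/20
  [-13/20, -1/20, 17/20, -1/10] . (a_B, a_C, a_D, a_E) = 1/20
  [-1/20, 0, -3/10, 9/10] . (a_B, a_C, a_D, a_E) = 1/4

Solving yields:
  a_B = 439/775
  a_C = 81/155
  a_D = 451/775
  a_E = 78/155

Starting state is E, so the absorption probability is a_E = 78/155.

Answer: 78/155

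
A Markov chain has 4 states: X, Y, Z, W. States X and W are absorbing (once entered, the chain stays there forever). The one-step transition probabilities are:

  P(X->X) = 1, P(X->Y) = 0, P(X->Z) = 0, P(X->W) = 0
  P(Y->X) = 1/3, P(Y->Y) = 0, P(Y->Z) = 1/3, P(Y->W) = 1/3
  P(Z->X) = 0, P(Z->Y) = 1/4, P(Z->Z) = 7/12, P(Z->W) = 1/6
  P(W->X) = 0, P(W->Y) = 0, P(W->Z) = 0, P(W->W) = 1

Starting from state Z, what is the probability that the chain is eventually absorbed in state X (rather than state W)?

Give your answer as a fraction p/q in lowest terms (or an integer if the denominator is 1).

Let a_i = P(absorbed in X | start in state i).
Boundary conditions: a_X = 1, a_W = 0.
For each transient state i, a_i = sum_j P(i->j) * a_j:
  a_Y = 1/3*a_X + 0*a_Y + 1/3*a_Z + 1/3*a_W
  a_Z = 0*a_X + 1/4*a_Y + 7/12*a_Z + 1/6*a_W

Substituting a_X = 1 and a_W = 0, rearrange to (I - Q) a = r where r[i] = P(i -> X):
  [1, -1/3] . (a_Y, a_Z) = 1/3
  [-1/4, 5/12] . (a_Y, a_Z) = 0

Solving yields:
  a_Y = 5/12
  a_Z = 1/4

Starting state is Z, so the absorption probability is a_Z = 1/4.

Answer: 1/4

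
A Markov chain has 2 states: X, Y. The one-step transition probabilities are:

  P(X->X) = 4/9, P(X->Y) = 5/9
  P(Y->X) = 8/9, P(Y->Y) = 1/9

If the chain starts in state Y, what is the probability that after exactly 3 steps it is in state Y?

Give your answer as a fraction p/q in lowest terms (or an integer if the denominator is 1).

Answer: 241/729

Derivation:
Computing P^3 by repeated multiplication:
P^1 =
  X: [4/9, 5/9]
  Y: [8/9, 1/9]
P^2 =
  X: [56/81, 25/81]
  Y: [40/81, 41/81]
P^3 =
  X: [424/729, 305/729]
  Y: [488/729, 241/729]

(P^3)[Y -> Y] = 241/729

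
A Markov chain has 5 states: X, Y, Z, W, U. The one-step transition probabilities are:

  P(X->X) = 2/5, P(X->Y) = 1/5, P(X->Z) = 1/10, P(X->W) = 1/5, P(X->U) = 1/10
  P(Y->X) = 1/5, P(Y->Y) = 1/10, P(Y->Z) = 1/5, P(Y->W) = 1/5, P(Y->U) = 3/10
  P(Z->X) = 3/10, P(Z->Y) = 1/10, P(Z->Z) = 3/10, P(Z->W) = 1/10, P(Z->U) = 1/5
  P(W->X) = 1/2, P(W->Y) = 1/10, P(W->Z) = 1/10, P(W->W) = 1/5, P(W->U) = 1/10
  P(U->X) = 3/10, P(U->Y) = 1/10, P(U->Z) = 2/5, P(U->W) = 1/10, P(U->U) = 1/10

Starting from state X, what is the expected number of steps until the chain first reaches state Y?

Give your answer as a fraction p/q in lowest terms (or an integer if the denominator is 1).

Answer: 175/27

Derivation:
Let h_i = expected steps to first reach Y from state i.
Boundary: h_Y = 0.
First-step equations for the other states:
  h_X = 1 + 2/5*h_X + 1/5*h_Y + 1/10*h_Z + 1/5*h_W + 1/10*h_U
  h_Z = 1 + 3/10*h_X + 1/10*h_Y + 3/10*h_Z + 1/10*h_W + 1/5*h_U
  h_W = 1 + 1/2*h_X + 1/10*h_Y + 1/10*h_Z + 1/5*h_W + 1/10*h_U
  h_U = 1 + 3/10*h_X + 1/10*h_Y + 2/5*h_Z + 1/10*h_W + 1/10*h_U

Substituting h_Y = 0 and rearranging gives the linear system (I - Q) h = 1:
  [3/5, -1/10, -1/5, -1/10] . (h_X, h_Z, h_W, h_U) = 1
  [-3/10, 7/10, -1/10, -1/5] . (h_X, h_Z, h_W, h_U) = 1
  [-1/2, -1/10, 4/5, -1/10] . (h_X, h_Z, h_W, h_U) = 1
  [-3/10, -2/5, -1/10, 9/10] . (h_X, h_Z, h_W, h_U) = 1

Solving yields:
  h_X = 175/27
  h_Z = 395/54
  h_W = 385/54
  h_U = 395/54

Starting state is X, so the expected hitting time is h_X = 175/27.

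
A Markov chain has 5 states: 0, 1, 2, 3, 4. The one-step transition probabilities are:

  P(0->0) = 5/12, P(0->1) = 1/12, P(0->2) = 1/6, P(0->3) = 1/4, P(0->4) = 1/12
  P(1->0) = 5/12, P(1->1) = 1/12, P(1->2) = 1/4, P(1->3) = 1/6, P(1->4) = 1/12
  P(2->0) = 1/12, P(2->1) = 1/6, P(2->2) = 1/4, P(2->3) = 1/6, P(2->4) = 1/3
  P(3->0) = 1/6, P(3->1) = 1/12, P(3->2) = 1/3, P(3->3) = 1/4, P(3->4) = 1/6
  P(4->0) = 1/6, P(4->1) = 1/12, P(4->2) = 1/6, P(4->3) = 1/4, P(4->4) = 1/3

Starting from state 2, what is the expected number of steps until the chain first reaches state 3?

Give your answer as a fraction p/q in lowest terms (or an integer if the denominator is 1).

Answer: 1728/355

Derivation:
Let h_i = expected steps to first reach 3 from state i.
Boundary: h_3 = 0.
First-step equations for the other states:
  h_0 = 1 + 5/12*h_0 + 1/12*h_1 + 1/6*h_2 + 1/4*h_3 + 1/12*h_4
  h_1 = 1 + 5/12*h_0 + 1/12*h_1 + 1/4*h_2 + 1/6*h_3 + 1/12*h_4
  h_2 = 1 + 1/12*h_0 + 1/6*h_1 + 1/4*h_2 + 1/6*h_3 + 1/3*h_4
  h_4 = 1 + 1/6*h_0 + 1/12*h_1 + 1/6*h_2 + 1/4*h_3 + 1/3*h_4

Substituting h_3 = 0 and rearranging gives the linear system (I - Q) h = 1:
  [7/12, -1/12, -1/6, -1/12] . (h_0, h_1, h_2, h_4) = 1
  [-5/12, 11/12, -1/4, -1/12] . (h_0, h_1, h_2, h_4) = 1
  [-1/12, -1/6, 3/4, -1/3] . (h_0, h_1, h_2, h_4) = 1
  [-1/6, -1/12, -1/6, 2/3] . (h_0, h_1, h_2, h_4) = 1

Solving yields:
  h_0 = 1572/355
  h_1 = 1716/355
  h_2 = 1728/355
  h_4 = 1572/355

Starting state is 2, so the expected hitting time is h_2 = 1728/355.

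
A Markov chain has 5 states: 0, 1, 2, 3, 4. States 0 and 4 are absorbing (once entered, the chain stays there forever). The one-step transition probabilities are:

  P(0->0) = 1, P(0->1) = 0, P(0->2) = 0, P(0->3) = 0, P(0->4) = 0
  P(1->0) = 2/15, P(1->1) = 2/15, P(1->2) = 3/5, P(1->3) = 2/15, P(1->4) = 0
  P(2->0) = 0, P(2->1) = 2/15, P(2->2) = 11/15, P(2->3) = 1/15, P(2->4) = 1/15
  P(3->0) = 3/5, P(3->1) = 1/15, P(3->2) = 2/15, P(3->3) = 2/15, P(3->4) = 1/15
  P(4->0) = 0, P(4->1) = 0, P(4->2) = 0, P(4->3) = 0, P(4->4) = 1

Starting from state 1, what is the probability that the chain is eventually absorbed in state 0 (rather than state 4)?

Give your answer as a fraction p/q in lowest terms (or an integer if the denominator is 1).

Answer: 11/17

Derivation:
Let a_i = P(absorbed in 0 | start in state i).
Boundary conditions: a_0 = 1, a_4 = 0.
For each transient state i, a_i = sum_j P(i->j) * a_j:
  a_1 = 2/15*a_0 + 2/15*a_1 + 3/5*a_2 + 2/15*a_3 + 0*a_4
  a_2 = 0*a_0 + 2/15*a_1 + 11/15*a_2 + 1/15*a_3 + 1/15*a_4
  a_3 = 3/5*a_0 + 1/15*a_1 + 2/15*a_2 + 2/15*a_3 + 1/15*a_4

Substituting a_0 = 1 and a_4 = 0, rearrange to (I - Q) a = r where r[i] = P(i -> 0):
  [13/15, -3/5, -2/15] . (a_1, a_2, a_3) = 2/15
  [-2/15, 4/15, -1/15] . (a_1, a_2, a_3) = 0
  [-1/15, -2/15, 13/15] . (a_1, a_2, a_3) = 3/5

Solving yields:
  a_1 = 11/17
  a_2 = 9/17
  a_3 = 14/17

Starting state is 1, so the absorption probability is a_1 = 11/17.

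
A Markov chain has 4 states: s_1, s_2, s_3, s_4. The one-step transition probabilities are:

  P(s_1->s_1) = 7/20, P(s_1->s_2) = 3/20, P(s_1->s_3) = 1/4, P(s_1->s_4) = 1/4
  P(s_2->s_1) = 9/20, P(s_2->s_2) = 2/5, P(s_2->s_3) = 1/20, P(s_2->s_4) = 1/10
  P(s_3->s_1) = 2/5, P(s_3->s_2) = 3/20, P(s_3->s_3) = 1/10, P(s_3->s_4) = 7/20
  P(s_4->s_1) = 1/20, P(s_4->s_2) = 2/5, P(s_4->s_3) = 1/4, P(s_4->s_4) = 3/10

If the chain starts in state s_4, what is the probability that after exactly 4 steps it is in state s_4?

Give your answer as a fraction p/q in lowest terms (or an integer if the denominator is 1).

Computing P^4 by repeated multiplication:
P^1 =
  s_1: [7/20, 3/20, 1/4, 1/4]
  s_2: [9/20, 2/5, 1/20, 1/10]
  s_3: [2/5, 3/20, 1/10, 7/20]
  s_4: [1/20, 2/5, 1/4, 3/10]
P^2 =
  s_1: [121/400, 1/4, 73/400, 53/200]
  s_2: [29/80, 11/40, 13/80, 1/5]
  s_3: [53/200, 11/40, 41/200, 51/200]
  s_4: [5/16, 13/40, 53/400, 23/100]
P^3 =
  s_1: [2437/8000, 223/800, 1381/8000, 61/250]
  s_2: [521/1600, 43/160, 273/1600, 47/200]
  s_3: [249/800, 113/400, 657/4000, 121/500]
  s_4: [2561/8000, 231/800, 1321/8000, 113/500]
P^4 =
  s_1: [50129/160000, 4491/16000, 26937/160000, 4753/20000]
  s_2: [10077/32000, 883/3200, 5461/32000, 477/2000]
  s_3: [25109/80000, 2249/8000, 13509/80000, 4723/20000]
  s_4: [51093/160000, 4459/16000, 26797/160000, 469/2000]

(P^4)[s_4 -> s_4] = 469/2000

Answer: 469/2000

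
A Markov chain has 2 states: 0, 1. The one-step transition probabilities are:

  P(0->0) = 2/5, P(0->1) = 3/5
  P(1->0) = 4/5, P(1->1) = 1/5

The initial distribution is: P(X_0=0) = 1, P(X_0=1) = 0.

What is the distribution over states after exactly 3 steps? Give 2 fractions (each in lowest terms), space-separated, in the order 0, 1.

Answer: 68/125 57/125

Derivation:
Propagating the distribution step by step (d_{t+1} = d_t * P):
d_0 = (0=1, 1=0)
  d_1[0] = 1*2/5 + 0*4/5 = 2/5
  d_1[1] = 1*3/5 + 0*1/5 = 3/5
d_1 = (0=2/5, 1=3/5)
  d_2[0] = 2/5*2/5 + 3/5*4/5 = 16/25
  d_2[1] = 2/5*3/5 + 3/5*1/5 = 9/25
d_2 = (0=16/25, 1=9/25)
  d_3[0] = 16/25*2/5 + 9/25*4/5 = 68/125
  d_3[1] = 16/25*3/5 + 9/25*1/5 = 57/125
d_3 = (0=68/125, 1=57/125)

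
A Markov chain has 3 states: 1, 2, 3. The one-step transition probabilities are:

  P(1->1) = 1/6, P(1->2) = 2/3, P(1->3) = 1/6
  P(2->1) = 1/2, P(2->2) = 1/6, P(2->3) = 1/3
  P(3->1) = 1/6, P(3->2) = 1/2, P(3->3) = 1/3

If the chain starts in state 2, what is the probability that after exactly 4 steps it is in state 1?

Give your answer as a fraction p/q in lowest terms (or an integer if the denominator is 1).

Computing P^4 by repeated multiplication:
P^1 =
  1: [1/6, 2/3, 1/6]
  2: [1/2, 1/6, 1/3]
  3: [1/6, 1/2, 1/3]
P^2 =
  1: [7/18, 11/36, 11/36]
  2: [2/9, 19/36, 1/4]
  3: [1/3, 13/36, 11/36]
P^3 =
  1: [29/108, 25/54, 29/108]
  2: [37/108, 13/36, 8/27]
  3: [31/108, 47/108, 5/18]
P^4 =
  1: [26/81, 253/648, 187/648]
  2: [31/108, 283/648, 179/648]
  3: [101/324, 29/72, 185/648]

(P^4)[2 -> 1] = 31/108

Answer: 31/108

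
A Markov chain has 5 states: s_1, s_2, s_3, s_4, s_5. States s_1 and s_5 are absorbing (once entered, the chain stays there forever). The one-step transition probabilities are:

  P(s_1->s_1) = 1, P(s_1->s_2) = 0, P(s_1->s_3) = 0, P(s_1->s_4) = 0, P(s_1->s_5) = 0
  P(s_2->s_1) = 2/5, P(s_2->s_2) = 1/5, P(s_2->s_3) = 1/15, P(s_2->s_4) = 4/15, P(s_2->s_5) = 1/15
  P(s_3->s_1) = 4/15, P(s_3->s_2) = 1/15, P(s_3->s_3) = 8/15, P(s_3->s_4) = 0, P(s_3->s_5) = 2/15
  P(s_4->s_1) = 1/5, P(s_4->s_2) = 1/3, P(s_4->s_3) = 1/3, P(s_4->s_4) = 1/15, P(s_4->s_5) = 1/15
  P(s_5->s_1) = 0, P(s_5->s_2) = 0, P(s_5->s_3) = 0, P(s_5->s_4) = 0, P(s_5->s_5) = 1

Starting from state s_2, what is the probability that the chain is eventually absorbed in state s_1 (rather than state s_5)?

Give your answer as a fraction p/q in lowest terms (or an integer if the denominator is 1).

Let a_i = P(absorbed in s_1 | start in state i).
Boundary conditions: a_s_1 = 1, a_s_5 = 0.
For each transient state i, a_i = sum_j P(i->j) * a_j:
  a_s_2 = 2/5*a_s_1 + 1/5*a_s_2 + 1/15*a_s_3 + 4/15*a_s_4 + 1/15*a_s_5
  a_s_3 = 4/15*a_s_1 + 1/15*a_s_2 + 8/15*a_s_3 + 0*a_s_4 + 2/15*a_s_5
  a_s_4 = 1/5*a_s_1 + 1/3*a_s_2 + 1/3*a_s_3 + 1/15*a_s_4 + 1/15*a_s_5

Substituting a_s_1 = 1 and a_s_5 = 0, rearrange to (I - Q) a = r where r[i] = P(i -> s_1):
  [4/5, -1/15, -4/15] . (a_s_2, a_s_3, a_s_4) = 2/5
  [-1/15, 7/15, 0] . (a_s_2, a_s_3, a_s_4) = 4/15
  [-1/3, -1/3, 14/15] . (a_s_2, a_s_3, a_s_4) = 1/5

Solving yields:
  a_s_2 = 404/501
  a_s_3 = 344/501
  a_s_4 = 749/1002

Starting state is s_2, so the absorption probability is a_s_2 = 404/501.

Answer: 404/501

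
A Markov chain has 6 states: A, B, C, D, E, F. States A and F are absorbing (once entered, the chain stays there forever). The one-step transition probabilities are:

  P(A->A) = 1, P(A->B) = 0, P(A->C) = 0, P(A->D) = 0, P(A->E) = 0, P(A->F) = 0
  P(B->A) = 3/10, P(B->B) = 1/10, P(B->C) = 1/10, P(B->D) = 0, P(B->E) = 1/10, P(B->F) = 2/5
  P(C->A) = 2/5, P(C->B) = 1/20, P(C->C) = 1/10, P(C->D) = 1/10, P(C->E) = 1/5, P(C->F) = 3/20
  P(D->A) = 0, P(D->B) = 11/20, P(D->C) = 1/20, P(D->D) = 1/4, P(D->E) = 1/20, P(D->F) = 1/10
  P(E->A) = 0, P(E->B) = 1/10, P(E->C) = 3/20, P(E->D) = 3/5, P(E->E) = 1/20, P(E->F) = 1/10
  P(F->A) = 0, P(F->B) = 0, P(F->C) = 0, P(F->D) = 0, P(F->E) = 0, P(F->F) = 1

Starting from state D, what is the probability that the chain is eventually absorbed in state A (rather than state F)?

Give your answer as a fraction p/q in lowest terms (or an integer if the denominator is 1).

Let a_i = P(absorbed in A | start in state i).
Boundary conditions: a_A = 1, a_F = 0.
For each transient state i, a_i = sum_j P(i->j) * a_j:
  a_B = 3/10*a_A + 1/10*a_B + 1/10*a_C + 0*a_D + 1/10*a_E + 2/5*a_F
  a_C = 2/5*a_A + 1/20*a_B + 1/10*a_C + 1/10*a_D + 1/5*a_E + 3/20*a_F
  a_D = 0*a_A + 11/20*a_B + 1/20*a_C + 1/4*a_D + 1/20*a_E + 1/10*a_F
  a_E = 0*a_A + 1/10*a_B + 3/20*a_C + 3/5*a_D + 1/20*a_E + 1/10*a_F

Substituting a_A = 1 and a_F = 0, rearrange to (I - Q) a = r where r[i] = P(i -> A):
  [9/10, -1/10, 0, -1/10] . (a_B, a_C, a_D, a_E) = 3/10
  [-1/20, 9/10, -1/10, -1/5] . (a_B, a_C, a_D, a_E) = 2/5
  [-11/20, -1/20, 3/4, -1/20] . (a_B, a_C, a_D, a_E) = 0
  [-1/10, -3/20, -3/5, 19/20] . (a_B, a_C, a_D, a_E) = 0

Solving yields:
  a_B = 753/1700
  a_C = 1317/2200
  a_D = 166/425
  a_E = 2901/7480

Starting state is D, so the absorption probability is a_D = 166/425.

Answer: 166/425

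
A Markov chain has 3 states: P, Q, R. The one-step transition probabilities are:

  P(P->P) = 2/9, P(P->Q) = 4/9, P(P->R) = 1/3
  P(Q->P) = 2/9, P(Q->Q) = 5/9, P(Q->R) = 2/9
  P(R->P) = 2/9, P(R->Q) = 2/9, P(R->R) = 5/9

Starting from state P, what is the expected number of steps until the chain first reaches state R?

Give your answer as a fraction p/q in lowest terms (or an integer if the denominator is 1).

Answer: 18/5

Derivation:
Let h_i = expected steps to first reach R from state i.
Boundary: h_R = 0.
First-step equations for the other states:
  h_P = 1 + 2/9*h_P + 4/9*h_Q + 1/3*h_R
  h_Q = 1 + 2/9*h_P + 5/9*h_Q + 2/9*h_R

Substituting h_R = 0 and rearranging gives the linear system (I - Q) h = 1:
  [7/9, -4/9] . (h_P, h_Q) = 1
  [-2/9, 4/9] . (h_P, h_Q) = 1

Solving yields:
  h_P = 18/5
  h_Q = 81/20

Starting state is P, so the expected hitting time is h_P = 18/5.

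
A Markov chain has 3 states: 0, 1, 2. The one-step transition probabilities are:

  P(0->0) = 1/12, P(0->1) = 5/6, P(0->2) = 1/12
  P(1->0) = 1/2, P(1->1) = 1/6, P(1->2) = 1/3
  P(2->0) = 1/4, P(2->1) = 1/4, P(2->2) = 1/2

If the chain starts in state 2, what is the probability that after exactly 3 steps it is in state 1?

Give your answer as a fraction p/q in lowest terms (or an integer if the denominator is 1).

Computing P^3 by repeated multiplication:
P^1 =
  0: [1/12, 5/6, 1/12]
  1: [1/2, 1/6, 1/3]
  2: [1/4, 1/4, 1/2]
P^2 =
  0: [4/9, 11/48, 47/144]
  1: [5/24, 19/36, 19/72]
  2: [13/48, 3/8, 17/48]
P^3 =
  0: [403/1728, 847/1728, 239/864]
  1: [25/72, 283/864, 281/864]
  2: [43/144, 217/576, 187/576]

(P^3)[2 -> 1] = 217/576

Answer: 217/576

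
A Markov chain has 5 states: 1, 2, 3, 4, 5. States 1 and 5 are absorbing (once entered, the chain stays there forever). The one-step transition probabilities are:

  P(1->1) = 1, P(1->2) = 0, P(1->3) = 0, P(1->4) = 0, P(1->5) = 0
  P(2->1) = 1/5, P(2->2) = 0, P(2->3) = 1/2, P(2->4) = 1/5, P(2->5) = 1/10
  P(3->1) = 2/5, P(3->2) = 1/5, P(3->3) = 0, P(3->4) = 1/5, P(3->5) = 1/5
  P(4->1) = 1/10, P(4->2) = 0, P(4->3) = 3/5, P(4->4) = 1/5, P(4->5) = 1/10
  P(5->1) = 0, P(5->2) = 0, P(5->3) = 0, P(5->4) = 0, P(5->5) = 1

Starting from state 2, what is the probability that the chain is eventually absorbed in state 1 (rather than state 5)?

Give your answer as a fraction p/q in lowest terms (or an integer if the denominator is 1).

Let a_i = P(absorbed in 1 | start in state i).
Boundary conditions: a_1 = 1, a_5 = 0.
For each transient state i, a_i = sum_j P(i->j) * a_j:
  a_2 = 1/5*a_1 + 0*a_2 + 1/2*a_3 + 1/5*a_4 + 1/10*a_5
  a_3 = 2/5*a_1 + 1/5*a_2 + 0*a_3 + 1/5*a_4 + 1/5*a_5
  a_4 = 1/10*a_1 + 0*a_2 + 3/5*a_3 + 1/5*a_4 + 1/10*a_5

Substituting a_1 = 1 and a_5 = 0, rearrange to (I - Q) a = r where r[i] = P(i -> 1):
  [1, -1/2, -1/5] . (a_2, a_3, a_4) = 1/5
  [-1/5, 1, -1/5] . (a_2, a_3, a_4) = 2/5
  [0, -3/5, 4/5] . (a_2, a_3, a_4) = 1/10

Solving yields:
  a_2 = 187/288
  a_3 = 47/72
  a_4 = 59/96

Starting state is 2, so the absorption probability is a_2 = 187/288.

Answer: 187/288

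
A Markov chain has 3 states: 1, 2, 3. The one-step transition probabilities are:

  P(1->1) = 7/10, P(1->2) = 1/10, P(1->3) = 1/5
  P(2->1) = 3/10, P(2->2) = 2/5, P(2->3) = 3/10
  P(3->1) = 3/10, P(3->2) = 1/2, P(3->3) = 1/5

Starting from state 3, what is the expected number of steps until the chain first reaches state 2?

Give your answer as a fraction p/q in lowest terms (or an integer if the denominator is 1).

Let h_i = expected steps to first reach 2 from state i.
Boundary: h_2 = 0.
First-step equations for the other states:
  h_1 = 1 + 7/10*h_1 + 1/10*h_2 + 1/5*h_3
  h_3 = 1 + 3/10*h_1 + 1/2*h_2 + 1/5*h_3

Substituting h_2 = 0 and rearranging gives the linear system (I - Q) h = 1:
  [3/10, -1/5] . (h_1, h_3) = 1
  [-3/10, 4/5] . (h_1, h_3) = 1

Solving yields:
  h_1 = 50/9
  h_3 = 10/3

Starting state is 3, so the expected hitting time is h_3 = 10/3.

Answer: 10/3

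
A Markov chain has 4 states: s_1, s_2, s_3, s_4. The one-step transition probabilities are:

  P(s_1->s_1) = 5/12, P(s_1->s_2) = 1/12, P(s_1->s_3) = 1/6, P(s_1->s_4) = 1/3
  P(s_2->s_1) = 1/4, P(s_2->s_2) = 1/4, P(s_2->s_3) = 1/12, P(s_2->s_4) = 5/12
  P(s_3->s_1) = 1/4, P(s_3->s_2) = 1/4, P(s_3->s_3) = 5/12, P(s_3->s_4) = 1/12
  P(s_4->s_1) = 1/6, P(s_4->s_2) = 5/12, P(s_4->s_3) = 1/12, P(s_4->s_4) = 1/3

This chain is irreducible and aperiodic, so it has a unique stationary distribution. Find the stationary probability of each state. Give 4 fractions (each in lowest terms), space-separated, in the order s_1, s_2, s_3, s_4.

Answer: 69/257 265/1028 163/1028 81/257

Derivation:
The stationary distribution satisfies pi = pi * P, i.e.:
  pi_s_1 = 5/12*pi_s_1 + 1/4*pi_s_2 + 1/4*pi_s_3 + 1/6*pi_s_4
  pi_s_2 = 1/12*pi_s_1 + 1/4*pi_s_2 + 1/4*pi_s_3 + 5/12*pi_s_4
  pi_s_3 = 1/6*pi_s_1 + 1/12*pi_s_2 + 5/12*pi_s_3 + 1/12*pi_s_4
  pi_s_4 = 1/3*pi_s_1 + 5/12*pi_s_2 + 1/12*pi_s_3 + 1/3*pi_s_4
with normalization: pi_s_1 + pi_s_2 + pi_s_3 + pi_s_4 = 1.

Using the first 3 balance equations plus normalization, the linear system A*pi = b is:
  [-7/12, 1/4, 1/4, 1/6] . pi = 0
  [1/12, -3/4, 1/4, 5/12] . pi = 0
  [1/6, 1/12, -7/12, 1/12] . pi = 0
  [1, 1, 1, 1] . pi = 1

Solving yields:
  pi_s_1 = 69/257
  pi_s_2 = 265/1028
  pi_s_3 = 163/1028
  pi_s_4 = 81/257

Verification (pi * P):
  69/257*5/12 + 265/1028*1/4 + 163/1028*1/4 + 81/257*1/6 = 69/257 = pi_s_1  (ok)
  69/257*1/12 + 265/1028*1/4 + 163/1028*1/4 + 81/257*5/12 = 265/1028 = pi_s_2  (ok)
  69/257*1/6 + 265/1028*1/12 + 163/1028*5/12 + 81/257*1/12 = 163/1028 = pi_s_3  (ok)
  69/257*1/3 + 265/1028*5/12 + 163/1028*1/12 + 81/257*1/3 = 81/257 = pi_s_4  (ok)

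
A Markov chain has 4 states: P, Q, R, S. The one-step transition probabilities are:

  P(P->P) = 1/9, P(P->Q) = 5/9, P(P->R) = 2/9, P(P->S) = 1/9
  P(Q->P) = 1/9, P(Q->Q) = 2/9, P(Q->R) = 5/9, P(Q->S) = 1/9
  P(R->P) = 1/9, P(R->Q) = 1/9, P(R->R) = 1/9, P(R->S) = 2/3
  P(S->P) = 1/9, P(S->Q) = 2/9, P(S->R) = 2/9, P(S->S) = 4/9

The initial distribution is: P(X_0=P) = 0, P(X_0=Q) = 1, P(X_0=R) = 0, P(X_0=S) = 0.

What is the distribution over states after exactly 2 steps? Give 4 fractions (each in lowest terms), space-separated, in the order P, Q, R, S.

Propagating the distribution step by step (d_{t+1} = d_t * P):
d_0 = (P=0, Q=1, R=0, S=0)
  d_1[P] = 0*1/9 + 1*1/9 + 0*1/9 + 0*1/9 = 1/9
  d_1[Q] = 0*5/9 + 1*2/9 + 0*1/9 + 0*2/9 = 2/9
  d_1[R] = 0*2/9 + 1*5/9 + 0*1/9 + 0*2/9 = 5/9
  d_1[S] = 0*1/9 + 1*1/9 + 0*2/3 + 0*4/9 = 1/9
d_1 = (P=1/9, Q=2/9, R=5/9, S=1/9)
  d_2[P] = 1/9*1/9 + 2/9*1/9 + 5/9*1/9 + 1/9*1/9 = 1/9
  d_2[Q] = 1/9*5/9 + 2/9*2/9 + 5/9*1/9 + 1/9*2/9 = 16/81
  d_2[R] = 1/9*2/9 + 2/9*5/9 + 5/9*1/9 + 1/9*2/9 = 19/81
  d_2[S] = 1/9*1/9 + 2/9*1/9 + 5/9*2/3 + 1/9*4/9 = 37/81
d_2 = (P=1/9, Q=16/81, R=19/81, S=37/81)

Answer: 1/9 16/81 19/81 37/81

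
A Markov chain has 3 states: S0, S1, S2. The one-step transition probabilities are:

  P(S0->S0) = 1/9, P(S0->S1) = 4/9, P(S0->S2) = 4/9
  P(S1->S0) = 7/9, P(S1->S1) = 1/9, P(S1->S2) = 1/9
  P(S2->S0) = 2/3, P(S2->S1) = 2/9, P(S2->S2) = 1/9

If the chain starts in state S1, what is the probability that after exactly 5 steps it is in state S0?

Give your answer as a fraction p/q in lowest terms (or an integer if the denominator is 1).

Answer: 1081/2187

Derivation:
Computing P^5 by repeated multiplication:
P^1 =
  S0: [1/9, 4/9, 4/9]
  S1: [7/9, 1/9, 1/9]
  S2: [2/3, 2/9, 1/9]
P^2 =
  S0: [53/81, 16/81, 4/27]
  S1: [20/81, 31/81, 10/27]
  S2: [26/81, 28/81, 1/3]
P^3 =
  S0: [79/243, 28/81, 80/243]
  S1: [139/243, 19/81, 47/243]
  S2: [128/243, 62/243, 53/243]
P^4 =
  S0: [1147/2187, 560/2187, 160/729]
  S1: [820/2187, 707/2187, 220/729]
  S2: [880/2187, 680/2187, 209/729]
P^5 =
  S0: [883/2187, 2036/6561, 1876/6561]
  S1: [1081/2187, 1769/6561, 1549/6561]
  S2: [3134/6561, 202/729, 1609/6561]

(P^5)[S1 -> S0] = 1081/2187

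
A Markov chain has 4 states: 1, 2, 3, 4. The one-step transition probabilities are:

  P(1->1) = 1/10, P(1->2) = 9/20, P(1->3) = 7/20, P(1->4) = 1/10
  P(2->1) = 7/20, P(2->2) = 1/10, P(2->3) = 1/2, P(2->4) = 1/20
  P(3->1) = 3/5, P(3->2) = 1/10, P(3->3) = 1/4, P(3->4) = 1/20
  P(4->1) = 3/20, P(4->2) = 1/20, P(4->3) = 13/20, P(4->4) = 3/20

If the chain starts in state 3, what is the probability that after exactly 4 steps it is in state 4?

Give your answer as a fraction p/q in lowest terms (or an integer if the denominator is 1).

Computing P^4 by repeated multiplication:
P^1 =
  1: [1/10, 9/20, 7/20, 1/10]
  2: [7/20, 1/10, 1/2, 1/20]
  3: [3/5, 1/10, 1/4, 1/20]
  4: [3/20, 1/20, 13/20, 3/20]
P^2 =
  1: [157/400, 13/100, 33/80, 13/200]
  2: [151/400, 11/50, 33/100, 29/400]
  3: [101/400, 123/400, 71/200, 17/200]
  4: [89/200, 29/200, 27/80, 29/400]
P^3 =
  1: [171/500, 1873/8000, 1391/4000, 609/8000]
  2: [2589/8000, 457/2000, 1487/4000, 609/8000]
  3: [2869/8000, 1473/8000, 3089/8000, 569/8000]
  4: [2469/8000, 2017/8000, 1439/4000, 159/2000]
P^4 =
  1: [26897/80000, 34543/160000, 59709/160000, 5977/80000]
  2: [55489/160000, 16757/80000, 5919/16000, 11807/160000]
  3: [6853/20000, 17757/80000, 11531/32000, 12007/160000]
  4: [55501/160000, 32647/160000, 60111/160000, 11741/160000]

(P^4)[3 -> 4] = 12007/160000

Answer: 12007/160000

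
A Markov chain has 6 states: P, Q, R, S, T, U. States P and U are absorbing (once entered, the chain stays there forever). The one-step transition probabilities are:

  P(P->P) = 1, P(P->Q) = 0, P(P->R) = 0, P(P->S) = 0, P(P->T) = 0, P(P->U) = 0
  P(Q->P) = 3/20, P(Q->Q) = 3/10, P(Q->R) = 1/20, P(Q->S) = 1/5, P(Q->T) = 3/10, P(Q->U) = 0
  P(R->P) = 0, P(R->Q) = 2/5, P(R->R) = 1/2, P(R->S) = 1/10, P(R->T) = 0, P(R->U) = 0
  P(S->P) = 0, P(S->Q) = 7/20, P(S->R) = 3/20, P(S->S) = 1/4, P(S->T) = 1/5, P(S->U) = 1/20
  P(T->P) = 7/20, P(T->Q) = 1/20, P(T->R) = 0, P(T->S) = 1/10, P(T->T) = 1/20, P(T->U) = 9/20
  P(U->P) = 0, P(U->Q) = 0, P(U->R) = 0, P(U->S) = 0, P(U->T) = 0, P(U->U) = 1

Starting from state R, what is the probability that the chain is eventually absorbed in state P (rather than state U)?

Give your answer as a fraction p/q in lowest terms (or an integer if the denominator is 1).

Let a_i = P(absorbed in P | start in state i).
Boundary conditions: a_P = 1, a_U = 0.
For each transient state i, a_i = sum_j P(i->j) * a_j:
  a_Q = 3/20*a_P + 3/10*a_Q + 1/20*a_R + 1/5*a_S + 3/10*a_T + 0*a_U
  a_R = 0*a_P + 2/5*a_Q + 1/2*a_R + 1/10*a_S + 0*a_T + 0*a_U
  a_S = 0*a_P + 7/20*a_Q + 3/20*a_R + 1/4*a_S + 1/5*a_T + 1/20*a_U
  a_T = 7/20*a_P + 1/20*a_Q + 0*a_R + 1/10*a_S + 1/20*a_T + 9/20*a_U

Substituting a_P = 1 and a_U = 0, rearrange to (I - Q) a = r where r[i] = P(i -> P):
  [7/10, -1/20, -1/5, -3/10] . (a_Q, a_R, a_S, a_T) = 3/20
  [-2/5, 1/2, -1/10, 0] . (a_Q, a_R, a_S, a_T) = 0
  [-7/20, -3/20, 3/4, -1/5] . (a_Q, a_R, a_S, a_T) = 0
  [-1/20, 0, -1/10, 19/20] . (a_Q, a_R, a_S, a_T) = 7/20

Solving yields:
  a_Q = 844/1411
  a_R = 821/1411
  a_S = 729/1411
  a_T = 641/1411

Starting state is R, so the absorption probability is a_R = 821/1411.

Answer: 821/1411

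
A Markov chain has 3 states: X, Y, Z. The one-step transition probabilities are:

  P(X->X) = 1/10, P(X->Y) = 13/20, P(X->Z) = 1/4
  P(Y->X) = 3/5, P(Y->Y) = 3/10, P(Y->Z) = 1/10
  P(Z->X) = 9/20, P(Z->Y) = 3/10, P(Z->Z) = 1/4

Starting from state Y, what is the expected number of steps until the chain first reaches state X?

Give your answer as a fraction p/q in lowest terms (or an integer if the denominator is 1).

Let h_i = expected steps to first reach X from state i.
Boundary: h_X = 0.
First-step equations for the other states:
  h_Y = 1 + 3/5*h_X + 3/10*h_Y + 1/10*h_Z
  h_Z = 1 + 9/20*h_X + 3/10*h_Y + 1/4*h_Z

Substituting h_X = 0 and rearranging gives the linear system (I - Q) h = 1:
  [7/10, -1/10] . (h_Y, h_Z) = 1
  [-3/10, 3/4] . (h_Y, h_Z) = 1

Solving yields:
  h_Y = 170/99
  h_Z = 200/99

Starting state is Y, so the expected hitting time is h_Y = 170/99.

Answer: 170/99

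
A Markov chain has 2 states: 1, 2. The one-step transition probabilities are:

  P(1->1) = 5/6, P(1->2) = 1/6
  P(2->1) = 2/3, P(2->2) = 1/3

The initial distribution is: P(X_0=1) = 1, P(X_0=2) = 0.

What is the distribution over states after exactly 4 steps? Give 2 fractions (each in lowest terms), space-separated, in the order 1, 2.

Propagating the distribution step by step (d_{t+1} = d_t * P):
d_0 = (1=1, 2=0)
  d_1[1] = 1*5/6 + 0*2/3 = 5/6
  d_1[2] = 1*1/6 + 0*1/3 = 1/6
d_1 = (1=5/6, 2=1/6)
  d_2[1] = 5/6*5/6 + 1/6*2/3 = 29/36
  d_2[2] = 5/6*1/6 + 1/6*1/3 = 7/36
d_2 = (1=29/36, 2=7/36)
  d_3[1] = 29/36*5/6 + 7/36*2/3 = 173/216
  d_3[2] = 29/36*1/6 + 7/36*1/3 = 43/216
d_3 = (1=173/216, 2=43/216)
  d_4[1] = 173/216*5/6 + 43/216*2/3 = 1037/1296
  d_4[2] = 173/216*1/6 + 43/216*1/3 = 259/1296
d_4 = (1=1037/1296, 2=259/1296)

Answer: 1037/1296 259/1296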